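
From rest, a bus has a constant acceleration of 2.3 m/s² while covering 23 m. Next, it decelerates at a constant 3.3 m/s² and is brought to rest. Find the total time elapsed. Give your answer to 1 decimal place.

Phase 1 (accelerating): v₀ = 0 m/s, a = 2.3 m/s².
v² = v₀² + 2aΔx = 0² + 2·2.3·23 = 106 → v = 10.3 m/s
t = (v − v₀)/a = (10.3 − 0)/2.3 = 4.47 s

Phase 2 (decelerating): v₀ = 10.3 m/s, a = -3.3 m/s².
v = v₀ + at → t = (0 − 10.3) / -3.3 = 3.12 s
v² = v₀² + 2aΔx → Δx = (0² − 10.3²)/(2·-3.3) = 16.0 m
Total time = 4.47 + 3.12 = 7.59 s

7.6 s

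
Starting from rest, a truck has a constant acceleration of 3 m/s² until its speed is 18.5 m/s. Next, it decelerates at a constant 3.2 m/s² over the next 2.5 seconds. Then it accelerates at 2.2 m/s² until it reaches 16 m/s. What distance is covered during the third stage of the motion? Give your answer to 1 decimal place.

Phase 1 (accelerating): v₀ = 0 m/s, a = 3 m/s².
v = v₀ + at → t = (18.5 − 0) / 3 = 6.17 s
v² = v₀² + 2aΔx → Δx = (18.5² − 0²)/(2·3) = 57.0 m

Phase 2 (decelerating): v₀ = 18.5 m/s, a = -3.2 m/s².
v = v₀ + at = 18.5 + (-3.2)(2.5) = 10.5 m/s
Δx = v₀t + ½at² = 18.5·2.5 + 0.5·-3.2·2.5² = 36.2 m

Phase 3 (accelerating): v₀ = 10.5 m/s, a = 2.2 m/s².
v = v₀ + at → t = (16 − 10.5) / 2.2 = 2.50 s
v² = v₀² + 2aΔx → Δx = (16² − 10.5²)/(2·2.2) = 33.1 m
Distance in phase 3 = 33.1 m

33.1 m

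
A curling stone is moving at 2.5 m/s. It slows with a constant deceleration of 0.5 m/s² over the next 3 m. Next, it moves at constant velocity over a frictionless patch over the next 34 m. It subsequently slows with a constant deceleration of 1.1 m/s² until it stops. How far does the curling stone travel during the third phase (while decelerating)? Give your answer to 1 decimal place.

Phase 1 (decelerating): v₀ = 2.50 m/s, a = -0.5 m/s².
v² = v₀² + 2aΔx = 2.50² + 2·-0.5·3 = 3.25 → v = 1.80 m/s
t = (v − v₀)/a = (1.80 − 2.50)/-0.5 = 1.39 s

Phase 2 (constant speed): v₀ = 1.80 m/s, a = 0 m/s².
Constant speed: t = d/v = 34/1.80 = 18.9 s

Phase 3 (decelerating): v₀ = 1.80 m/s, a = -1.1 m/s².
v = v₀ + at → t = (0 − 1.80) / -1.1 = 1.64 s
v² = v₀² + 2aΔx → Δx = (0² − 1.80²)/(2·-1.1) = 1.48 m
Distance in phase 3 = 1.48 m

1.5 m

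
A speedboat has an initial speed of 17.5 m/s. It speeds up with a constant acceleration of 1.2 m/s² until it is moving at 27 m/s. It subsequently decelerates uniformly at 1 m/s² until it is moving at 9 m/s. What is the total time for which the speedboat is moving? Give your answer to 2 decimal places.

Phase 1 (accelerating): v₀ = 17.5 m/s, a = 1.2 m/s².
v = v₀ + at → t = (27 − 17.5) / 1.2 = 7.92 s
v² = v₀² + 2aΔx → Δx = (27² − 17.5²)/(2·1.2) = 176 m

Phase 2 (decelerating): v₀ = 27.0 m/s, a = -1 m/s².
v = v₀ + at → t = (9 − 27.0) / -1 = 18.0 s
v² = v₀² + 2aΔx → Δx = (9² − 27.0²)/(2·-1) = 324 m
Total time = 7.92 + 18.0 = 25.9 s

25.92 s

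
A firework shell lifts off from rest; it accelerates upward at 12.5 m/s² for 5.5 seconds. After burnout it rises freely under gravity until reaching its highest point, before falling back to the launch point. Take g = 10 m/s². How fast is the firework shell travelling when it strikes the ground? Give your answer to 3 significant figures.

92.2 m/s

Phase 1 (powered ascent): v₀ = 0 m/s, a = 12.5 m/s².
v = v₀ + at = 0 + (12.5)(5.5) = 68.8 m/s
Δx = v₀t + ½at² = 0·5.5 + 0.5·12.5·5.5² = 189 m

Phase 2 (coasting upward): v₀ = 68.8 m/s, a = -10 m/s².
v = v₀ + at → t = (0 − 68.8) / -10 = 6.88 s
v² = v₀² + 2aΔx → Δx = (0² − 68.8²)/(2·-10) = 236 m

Phase 3 (free fall): v₀ = 0 m/s, a = -10 m/s².
Falls 425 m from rest: t = √(2·425/10) = 9.22 s; v = g·t = 92.2 m/s.
Impact speed = 92.2 m/s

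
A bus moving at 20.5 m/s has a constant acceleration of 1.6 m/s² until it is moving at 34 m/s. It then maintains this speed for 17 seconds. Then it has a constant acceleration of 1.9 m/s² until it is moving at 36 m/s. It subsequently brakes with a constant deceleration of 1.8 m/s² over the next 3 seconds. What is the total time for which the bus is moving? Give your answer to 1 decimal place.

29.5 s

Phase 1 (accelerating): v₀ = 20.5 m/s, a = 1.6 m/s².
v = v₀ + at → t = (34 − 20.5) / 1.6 = 8.44 s
v² = v₀² + 2aΔx → Δx = (34² − 20.5²)/(2·1.6) = 230 m

Phase 2 (constant speed): v₀ = 34.0 m/s, a = 0 m/s².
v = v₀ + at = 34.0 + (0)(17) = 34.0 m/s
Δx = v₀t + ½at² = 34.0·17 + 0.5·0·17² = 578 m

Phase 3 (accelerating): v₀ = 34.0 m/s, a = 1.9 m/s².
v = v₀ + at → t = (36 − 34.0) / 1.9 = 1.05 s
v² = v₀² + 2aΔx → Δx = (36² − 34.0²)/(2·1.9) = 36.8 m

Phase 4 (decelerating): v₀ = 36.0 m/s, a = -1.8 m/s².
v = v₀ + at = 36.0 + (-1.8)(3) = 30.6 m/s
Δx = v₀t + ½at² = 36.0·3 + 0.5·-1.8·3² = 99.9 m
Total time = 8.44 + 17.0 + 1.05 + 3.00 = 29.5 s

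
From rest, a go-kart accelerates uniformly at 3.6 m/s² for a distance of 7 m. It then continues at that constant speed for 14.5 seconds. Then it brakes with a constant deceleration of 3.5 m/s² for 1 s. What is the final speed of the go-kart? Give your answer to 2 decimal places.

Phase 1 (accelerating): v₀ = 0 m/s, a = 3.6 m/s².
v² = v₀² + 2aΔx = 0² + 2·3.6·7 = 50.4 → v = 7.10 m/s
t = (v − v₀)/a = (7.10 − 0)/3.6 = 1.97 s

Phase 2 (constant speed): v₀ = 7.10 m/s, a = 0 m/s².
v = v₀ + at = 7.10 + (0)(14.5) = 7.10 m/s
Δx = v₀t + ½at² = 7.10·14.5 + 0.5·0·14.5² = 103 m

Phase 3 (decelerating): v₀ = 7.10 m/s, a = -3.5 m/s².
v = v₀ + at = 7.10 + (-3.5)(1) = 3.60 m/s
Δx = v₀t + ½at² = 7.10·1 + 0.5·-3.5·1² = 5.35 m
Final speed = 3.60 m/s

3.60 m/s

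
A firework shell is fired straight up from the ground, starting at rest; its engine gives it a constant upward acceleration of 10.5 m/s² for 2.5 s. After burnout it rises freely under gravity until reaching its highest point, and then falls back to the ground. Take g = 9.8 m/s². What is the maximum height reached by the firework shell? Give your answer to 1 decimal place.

68.0 m

Phase 1 (powered ascent): v₀ = 0 m/s, a = 10.5 m/s².
v = v₀ + at = 0 + (10.5)(2.5) = 26.2 m/s
Δx = v₀t + ½at² = 0·2.5 + 0.5·10.5·2.5² = 32.8 m

Phase 2 (coasting upward): v₀ = 26.2 m/s, a = -9.8 m/s².
v = v₀ + at → t = (0 − 26.2) / -9.8 = 2.68 s
v² = v₀² + 2aΔx → Δx = (0² − 26.2²)/(2·-9.8) = 35.2 m
Maximum height = 32.8 + 35.2 = 68.0 m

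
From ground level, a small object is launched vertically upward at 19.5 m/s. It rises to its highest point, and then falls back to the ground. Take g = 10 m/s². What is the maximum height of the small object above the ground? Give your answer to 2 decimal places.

Phase 1 (rising): v₀ = 19.5 m/s, a = -10 m/s².
v = v₀ + at → t = (0 − 19.5) / -10 = 1.95 s
v² = v₀² + 2aΔx → Δx = (0² − 19.5²)/(2·-10) = 19.0 m
Maximum height = 19.0 m

19.01 m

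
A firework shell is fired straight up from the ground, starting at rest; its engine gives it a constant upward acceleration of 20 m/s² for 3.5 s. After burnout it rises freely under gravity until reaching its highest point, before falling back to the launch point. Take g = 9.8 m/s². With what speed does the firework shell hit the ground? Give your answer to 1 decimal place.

Phase 1 (powered ascent): v₀ = 0 m/s, a = 20 m/s².
v = v₀ + at = 0 + (20)(3.5) = 70.0 m/s
Δx = v₀t + ½at² = 0·3.5 + 0.5·20·3.5² = 122 m

Phase 2 (coasting upward): v₀ = 70.0 m/s, a = -9.8 m/s².
v = v₀ + at → t = (0 − 70.0) / -9.8 = 7.14 s
v² = v₀² + 2aΔx → Δx = (0² − 70.0²)/(2·-9.8) = 250 m

Phase 3 (free fall): v₀ = 0 m/s, a = -9.8 m/s².
Falls 372 m from rest: t = √(2·372/9.8) = 8.72 s; v = g·t = 85.4 m/s.
Impact speed = 85.4 m/s

85.4 m/s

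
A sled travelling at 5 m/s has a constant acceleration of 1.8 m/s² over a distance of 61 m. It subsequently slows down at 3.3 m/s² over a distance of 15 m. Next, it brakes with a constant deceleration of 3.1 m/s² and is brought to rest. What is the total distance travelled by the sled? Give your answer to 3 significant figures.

Phase 1 (accelerating): v₀ = 5.00 m/s, a = 1.8 m/s².
v² = v₀² + 2aΔx = 5.00² + 2·1.8·61 = 245 → v = 15.6 m/s
t = (v − v₀)/a = (15.6 − 5.00)/1.8 = 5.91 s

Phase 2 (decelerating): v₀ = 15.6 m/s, a = -3.3 m/s².
v² = v₀² + 2aΔx = 15.6² + 2·-3.3·15 = 146 → v = 12.1 m/s
t = (v − v₀)/a = (12.1 − 15.6)/-3.3 = 1.08 s

Phase 3 (decelerating): v₀ = 12.1 m/s, a = -3.1 m/s².
v = v₀ + at → t = (0 − 12.1) / -3.1 = 3.89 s
v² = v₀² + 2aΔx → Δx = (0² − 12.1²)/(2·-3.1) = 23.5 m
Total distance = 61.0 + 15.0 + 23.5 = 99.5 m

99.5 m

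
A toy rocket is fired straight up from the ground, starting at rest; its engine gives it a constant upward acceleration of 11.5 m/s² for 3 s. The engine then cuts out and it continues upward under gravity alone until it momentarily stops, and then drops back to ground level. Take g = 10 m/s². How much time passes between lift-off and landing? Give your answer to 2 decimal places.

11.17 s

Phase 1 (powered ascent): v₀ = 0 m/s, a = 11.5 m/s².
v = v₀ + at = 0 + (11.5)(3) = 34.5 m/s
Δx = v₀t + ½at² = 0·3 + 0.5·11.5·3² = 51.8 m

Phase 2 (coasting upward): v₀ = 34.5 m/s, a = -10 m/s².
v = v₀ + at → t = (0 − 34.5) / -10 = 3.45 s
v² = v₀² + 2aΔx → Δx = (0² − 34.5²)/(2·-10) = 59.5 m

Phase 3 (free fall): v₀ = 0 m/s, a = -10 m/s².
Falls 111 m from rest: t = √(2·111/10) = 4.72 s; v = g·t = 47.2 m/s.
Total time = 3.00 + 3.45 + 4.72 = 11.2 s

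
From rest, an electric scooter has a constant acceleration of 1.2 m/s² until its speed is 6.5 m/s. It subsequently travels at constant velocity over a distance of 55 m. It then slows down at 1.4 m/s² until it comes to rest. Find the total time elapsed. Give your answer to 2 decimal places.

Phase 1 (accelerating): v₀ = 0 m/s, a = 1.2 m/s².
v = v₀ + at → t = (6.5 − 0) / 1.2 = 5.42 s
v² = v₀² + 2aΔx → Δx = (6.5² − 0²)/(2·1.2) = 17.6 m

Phase 2 (constant speed): v₀ = 6.50 m/s, a = 0 m/s².
Constant speed: t = d/v = 55/6.50 = 8.46 s

Phase 3 (decelerating): v₀ = 6.50 m/s, a = -1.4 m/s².
v = v₀ + at → t = (0 − 6.50) / -1.4 = 4.64 s
v² = v₀² + 2aΔx → Δx = (0² − 6.50²)/(2·-1.4) = 15.1 m
Total time = 5.42 + 8.46 + 4.64 = 18.5 s

18.52 s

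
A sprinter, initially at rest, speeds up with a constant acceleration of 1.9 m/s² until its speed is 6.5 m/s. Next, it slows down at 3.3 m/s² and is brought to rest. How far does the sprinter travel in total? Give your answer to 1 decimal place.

Phase 1 (accelerating): v₀ = 0 m/s, a = 1.9 m/s².
v = v₀ + at → t = (6.5 − 0) / 1.9 = 3.42 s
v² = v₀² + 2aΔx → Δx = (6.5² − 0²)/(2·1.9) = 11.1 m

Phase 2 (decelerating): v₀ = 6.50 m/s, a = -3.3 m/s².
v = v₀ + at → t = (0 − 6.50) / -3.3 = 1.97 s
v² = v₀² + 2aΔx → Δx = (0² − 6.50²)/(2·-3.3) = 6.40 m
Total distance = 11.1 + 6.40 = 17.5 m

17.5 m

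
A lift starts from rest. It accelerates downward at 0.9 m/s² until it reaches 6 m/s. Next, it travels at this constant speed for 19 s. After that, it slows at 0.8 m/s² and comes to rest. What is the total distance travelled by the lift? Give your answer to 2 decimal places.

Phase 1 (accelerating): v₀ = 0 m/s, a = 0.9 m/s².
v = v₀ + at → t = (6 − 0) / 0.9 = 6.67 s
v² = v₀² + 2aΔx → Δx = (6² − 0²)/(2·0.9) = 20.0 m

Phase 2 (constant speed): v₀ = 6.00 m/s, a = 0 m/s².
v = v₀ + at = 6.00 + (0)(19) = 6.00 m/s
Δx = v₀t + ½at² = 6.00·19 + 0.5·0·19² = 114 m

Phase 3 (decelerating): v₀ = 6.00 m/s, a = -0.8 m/s².
v = v₀ + at → t = (0 − 6.00) / -0.8 = 7.50 s
v² = v₀² + 2aΔx → Δx = (0² − 6.00²)/(2·-0.8) = 22.5 m
Total distance = 20.0 + 114 + 22.5 = 156 m

156.50 m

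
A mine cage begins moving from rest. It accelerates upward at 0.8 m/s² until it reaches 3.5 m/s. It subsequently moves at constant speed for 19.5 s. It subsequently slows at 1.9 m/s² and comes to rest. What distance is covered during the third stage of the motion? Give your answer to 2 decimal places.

3.22 m

Phase 1 (accelerating): v₀ = 0 m/s, a = 0.8 m/s².
v = v₀ + at → t = (3.5 − 0) / 0.8 = 4.38 s
v² = v₀² + 2aΔx → Δx = (3.5² − 0²)/(2·0.8) = 7.66 m

Phase 2 (constant speed): v₀ = 3.50 m/s, a = 0 m/s².
v = v₀ + at = 3.50 + (0)(19.5) = 3.50 m/s
Δx = v₀t + ½at² = 3.50·19.5 + 0.5·0·19.5² = 68.2 m

Phase 3 (decelerating): v₀ = 3.50 m/s, a = -1.9 m/s².
v = v₀ + at → t = (0 − 3.50) / -1.9 = 1.84 s
v² = v₀² + 2aΔx → Δx = (0² − 3.50²)/(2·-1.9) = 3.22 m
Distance in phase 3 = 3.22 m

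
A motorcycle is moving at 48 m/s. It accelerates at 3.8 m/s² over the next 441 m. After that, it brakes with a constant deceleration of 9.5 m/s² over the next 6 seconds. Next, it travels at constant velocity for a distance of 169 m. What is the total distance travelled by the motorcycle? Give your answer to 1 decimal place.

890.2 m

Phase 1 (accelerating): v₀ = 48.0 m/s, a = 3.8 m/s².
v² = v₀² + 2aΔx = 48.0² + 2·3.8·441 = 5660 → v = 75.2 m/s
t = (v − v₀)/a = (75.2 − 48.0)/3.8 = 7.16 s

Phase 2 (decelerating): v₀ = 75.2 m/s, a = -9.5 m/s².
v = v₀ + at = 75.2 + (-9.5)(6) = 18.2 m/s
Δx = v₀t + ½at² = 75.2·6 + 0.5·-9.5·6² = 280 m

Phase 3 (constant speed): v₀ = 18.2 m/s, a = 0 m/s².
Constant speed: t = d/v = 169/18.2 = 9.28 s
Total distance = 441 + 280 + 169 = 890 m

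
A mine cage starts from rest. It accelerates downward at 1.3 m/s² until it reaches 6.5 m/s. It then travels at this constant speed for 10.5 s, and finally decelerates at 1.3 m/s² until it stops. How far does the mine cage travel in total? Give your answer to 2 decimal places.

Phase 1 (accelerating): v₀ = 0 m/s, a = 1.3 m/s².
v = v₀ + at → t = (6.5 − 0) / 1.3 = 5.00 s
v² = v₀² + 2aΔx → Δx = (6.5² − 0²)/(2·1.3) = 16.2 m

Phase 2 (constant speed): v₀ = 6.50 m/s, a = 0 m/s².
v = v₀ + at = 6.50 + (0)(10.5) = 6.50 m/s
Δx = v₀t + ½at² = 6.50·10.5 + 0.5·0·10.5² = 68.2 m

Phase 3 (decelerating): v₀ = 6.50 m/s, a = -1.3 m/s².
v = v₀ + at → t = (0 − 6.50) / -1.3 = 5.00 s
v² = v₀² + 2aΔx → Δx = (0² − 6.50²)/(2·-1.3) = 16.2 m
Total distance = 16.2 + 68.2 + 16.2 = 101 m

100.75 m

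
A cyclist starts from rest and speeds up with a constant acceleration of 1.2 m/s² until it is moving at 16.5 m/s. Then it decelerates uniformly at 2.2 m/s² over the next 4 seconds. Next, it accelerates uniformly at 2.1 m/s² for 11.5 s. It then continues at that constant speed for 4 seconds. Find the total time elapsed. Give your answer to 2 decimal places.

Phase 1 (accelerating): v₀ = 0 m/s, a = 1.2 m/s².
v = v₀ + at → t = (16.5 − 0) / 1.2 = 13.8 s
v² = v₀² + 2aΔx → Δx = (16.5² − 0²)/(2·1.2) = 113 m

Phase 2 (decelerating): v₀ = 16.5 m/s, a = -2.2 m/s².
v = v₀ + at = 16.5 + (-2.2)(4) = 7.70 m/s
Δx = v₀t + ½at² = 16.5·4 + 0.5·-2.2·4² = 48.4 m

Phase 3 (accelerating): v₀ = 7.70 m/s, a = 2.1 m/s².
v = v₀ + at = 7.70 + (2.1)(11.5) = 31.9 m/s
Δx = v₀t + ½at² = 7.70·11.5 + 0.5·2.1·11.5² = 227 m

Phase 4 (constant speed): v₀ = 31.9 m/s, a = 0 m/s².
v = v₀ + at = 31.9 + (0)(4) = 31.9 m/s
Δx = v₀t + ½at² = 31.9·4 + 0.5·0·4² = 127 m
Total time = 13.8 + 4.00 + 11.5 + 4.00 = 33.2 s

33.25 s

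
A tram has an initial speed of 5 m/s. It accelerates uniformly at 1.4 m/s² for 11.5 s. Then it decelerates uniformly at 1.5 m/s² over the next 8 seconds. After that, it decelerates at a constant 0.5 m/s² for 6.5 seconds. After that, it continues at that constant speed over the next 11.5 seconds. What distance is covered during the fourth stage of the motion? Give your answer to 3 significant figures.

Phase 1 (accelerating): v₀ = 5.00 m/s, a = 1.4 m/s².
v = v₀ + at = 5.00 + (1.4)(11.5) = 21.1 m/s
Δx = v₀t + ½at² = 5.00·11.5 + 0.5·1.4·11.5² = 150 m

Phase 2 (decelerating): v₀ = 21.1 m/s, a = -1.5 m/s².
v = v₀ + at = 21.1 + (-1.5)(8) = 9.10 m/s
Δx = v₀t + ½at² = 21.1·8 + 0.5·-1.5·8² = 121 m

Phase 3 (decelerating): v₀ = 9.10 m/s, a = -0.5 m/s².
v = v₀ + at = 9.10 + (-0.5)(6.5) = 5.85 m/s
Δx = v₀t + ½at² = 9.10·6.5 + 0.5·-0.5·6.5² = 48.6 m

Phase 4 (constant speed): v₀ = 5.85 m/s, a = 0 m/s².
v = v₀ + at = 5.85 + (0)(11.5) = 5.85 m/s
Δx = v₀t + ½at² = 5.85·11.5 + 0.5·0·11.5² = 67.3 m
Distance in phase 4 = 67.3 m

67.3 m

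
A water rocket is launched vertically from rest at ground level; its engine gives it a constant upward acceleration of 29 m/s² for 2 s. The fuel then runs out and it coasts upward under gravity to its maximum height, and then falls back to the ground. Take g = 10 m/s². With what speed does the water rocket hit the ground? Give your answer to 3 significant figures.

Phase 1 (powered ascent): v₀ = 0 m/s, a = 29 m/s².
v = v₀ + at = 0 + (29)(2) = 58.0 m/s
Δx = v₀t + ½at² = 0·2 + 0.5·29·2² = 58.0 m

Phase 2 (coasting upward): v₀ = 58.0 m/s, a = -10 m/s².
v = v₀ + at → t = (0 − 58.0) / -10 = 5.80 s
v² = v₀² + 2aΔx → Δx = (0² − 58.0²)/(2·-10) = 168 m

Phase 3 (free fall): v₀ = 0 m/s, a = -10 m/s².
Falls 226 m from rest: t = √(2·226/10) = 6.73 s; v = g·t = 67.3 m/s.
Impact speed = 67.3 m/s

67.3 m/s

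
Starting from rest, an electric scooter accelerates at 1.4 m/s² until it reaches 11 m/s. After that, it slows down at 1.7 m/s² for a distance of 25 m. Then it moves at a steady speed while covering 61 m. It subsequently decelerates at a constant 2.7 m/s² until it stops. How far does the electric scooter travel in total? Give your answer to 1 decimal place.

135.9 m

Phase 1 (accelerating): v₀ = 0 m/s, a = 1.4 m/s².
v = v₀ + at → t = (11 − 0) / 1.4 = 7.86 s
v² = v₀² + 2aΔx → Δx = (11² − 0²)/(2·1.4) = 43.2 m

Phase 2 (decelerating): v₀ = 11.0 m/s, a = -1.7 m/s².
v² = v₀² + 2aΔx = 11.0² + 2·-1.7·25 = 36.0 → v = 6.00 m/s
t = (v − v₀)/a = (6.00 − 11.0)/-1.7 = 2.94 s

Phase 3 (constant speed): v₀ = 6.00 m/s, a = 0 m/s².
Constant speed: t = d/v = 61/6.00 = 10.2 s

Phase 4 (decelerating): v₀ = 6.00 m/s, a = -2.7 m/s².
v = v₀ + at → t = (0 − 6.00) / -2.7 = 2.22 s
v² = v₀² + 2aΔx → Δx = (0² − 6.00²)/(2·-2.7) = 6.67 m
Total distance = 43.2 + 25.0 + 61.0 + 6.67 = 136 m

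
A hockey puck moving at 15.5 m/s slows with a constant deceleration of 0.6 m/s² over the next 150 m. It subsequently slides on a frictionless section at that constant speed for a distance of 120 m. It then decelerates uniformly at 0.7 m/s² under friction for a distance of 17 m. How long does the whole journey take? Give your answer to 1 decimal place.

Phase 1 (decelerating): v₀ = 15.5 m/s, a = -0.6 m/s².
v² = v₀² + 2aΔx = 15.5² + 2·-0.6·150 = 60.2 → v = 7.76 m/s
t = (v − v₀)/a = (7.76 − 15.5)/-0.6 = 12.9 s

Phase 2 (constant speed): v₀ = 7.76 m/s, a = 0 m/s².
Constant speed: t = d/v = 120/7.76 = 15.5 s

Phase 3 (decelerating): v₀ = 7.76 m/s, a = -0.7 m/s².
v² = v₀² + 2aΔx = 7.76² + 2·-0.7·17 = 36.5 → v = 6.04 m/s
t = (v − v₀)/a = (6.04 − 7.76)/-0.7 = 2.46 s
Total time = 12.9 + 15.5 + 2.46 = 30.8 s

30.8 s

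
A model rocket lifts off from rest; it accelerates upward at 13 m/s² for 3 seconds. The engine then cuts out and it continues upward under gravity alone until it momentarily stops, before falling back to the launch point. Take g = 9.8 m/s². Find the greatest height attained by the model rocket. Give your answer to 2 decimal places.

Phase 1 (powered ascent): v₀ = 0 m/s, a = 13 m/s².
v = v₀ + at = 0 + (13)(3) = 39.0 m/s
Δx = v₀t + ½at² = 0·3 + 0.5·13·3² = 58.5 m

Phase 2 (coasting upward): v₀ = 39.0 m/s, a = -9.8 m/s².
v = v₀ + at → t = (0 − 39.0) / -9.8 = 3.98 s
v² = v₀² + 2aΔx → Δx = (0² − 39.0²)/(2·-9.8) = 77.6 m
Maximum height = 58.5 + 77.6 = 136 m

136.10 m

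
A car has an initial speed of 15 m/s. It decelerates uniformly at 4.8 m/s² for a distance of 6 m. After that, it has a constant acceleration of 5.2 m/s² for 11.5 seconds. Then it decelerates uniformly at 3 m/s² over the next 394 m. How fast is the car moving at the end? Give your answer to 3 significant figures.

Phase 1 (decelerating): v₀ = 15.0 m/s, a = -4.8 m/s².
v² = v₀² + 2aΔx = 15.0² + 2·-4.8·6 = 167 → v = 12.9 m/s
t = (v − v₀)/a = (12.9 − 15.0)/-4.8 = 0.430 s

Phase 2 (accelerating): v₀ = 12.9 m/s, a = 5.2 m/s².
v = v₀ + at = 12.9 + (5.2)(11.5) = 72.7 m/s
Δx = v₀t + ½at² = 12.9·11.5 + 0.5·5.2·11.5² = 493 m

Phase 3 (decelerating): v₀ = 72.7 m/s, a = -3 m/s².
v² = v₀² + 2aΔx = 72.7² + 2·-3·394 = 2930 → v = 54.1 m/s
t = (v − v₀)/a = (54.1 − 72.7)/-3 = 6.21 s
Final speed = 54.1 m/s

54.1 m/s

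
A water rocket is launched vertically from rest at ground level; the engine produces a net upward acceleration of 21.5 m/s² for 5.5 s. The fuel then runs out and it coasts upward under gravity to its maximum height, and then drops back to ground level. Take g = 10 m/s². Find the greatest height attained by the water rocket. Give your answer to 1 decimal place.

Phase 1 (powered ascent): v₀ = 0 m/s, a = 21.5 m/s².
v = v₀ + at = 0 + (21.5)(5.5) = 118 m/s
Δx = v₀t + ½at² = 0·5.5 + 0.5·21.5·5.5² = 325 m

Phase 2 (coasting upward): v₀ = 118 m/s, a = -10 m/s².
v = v₀ + at → t = (0 − 118) / -10 = 11.8 s
v² = v₀² + 2aΔx → Δx = (0² − 118²)/(2·-10) = 699 m
Maximum height = 325 + 699 = 1020 m

1024.3 m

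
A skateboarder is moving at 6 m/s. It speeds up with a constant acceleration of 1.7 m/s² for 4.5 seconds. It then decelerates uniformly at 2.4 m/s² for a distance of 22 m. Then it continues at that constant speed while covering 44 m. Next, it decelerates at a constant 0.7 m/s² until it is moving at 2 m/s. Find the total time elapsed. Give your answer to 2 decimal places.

21.32 s

Phase 1 (accelerating): v₀ = 6.00 m/s, a = 1.7 m/s².
v = v₀ + at = 6.00 + (1.7)(4.5) = 13.6 m/s
Δx = v₀t + ½at² = 6.00·4.5 + 0.5·1.7·4.5² = 44.2 m

Phase 2 (decelerating): v₀ = 13.6 m/s, a = -2.4 m/s².
v² = v₀² + 2aΔx = 13.6² + 2·-2.4·22 = 80.7 → v = 8.98 m/s
t = (v − v₀)/a = (8.98 − 13.6)/-2.4 = 1.94 s

Phase 3 (constant speed): v₀ = 8.98 m/s, a = 0 m/s².
Constant speed: t = d/v = 44/8.98 = 4.90 s

Phase 4 (decelerating): v₀ = 8.98 m/s, a = -0.7 m/s².
v = v₀ + at → t = (2 − 8.98) / -0.7 = 9.98 s
v² = v₀² + 2aΔx → Δx = (2² − 8.98²)/(2·-0.7) = 54.8 m
Total time = 4.50 + 1.94 + 4.90 + 9.98 = 21.3 s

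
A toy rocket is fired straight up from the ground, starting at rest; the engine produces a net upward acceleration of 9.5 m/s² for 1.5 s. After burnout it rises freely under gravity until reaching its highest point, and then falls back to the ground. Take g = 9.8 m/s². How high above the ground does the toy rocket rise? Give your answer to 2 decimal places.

21.05 m

Phase 1 (powered ascent): v₀ = 0 m/s, a = 9.5 m/s².
v = v₀ + at = 0 + (9.5)(1.5) = 14.2 m/s
Δx = v₀t + ½at² = 0·1.5 + 0.5·9.5·1.5² = 10.7 m

Phase 2 (coasting upward): v₀ = 14.2 m/s, a = -9.8 m/s².
v = v₀ + at → t = (0 − 14.2) / -9.8 = 1.45 s
v² = v₀² + 2aΔx → Δx = (0² − 14.2²)/(2·-9.8) = 10.4 m
Maximum height = 10.7 + 10.4 = 21.0 m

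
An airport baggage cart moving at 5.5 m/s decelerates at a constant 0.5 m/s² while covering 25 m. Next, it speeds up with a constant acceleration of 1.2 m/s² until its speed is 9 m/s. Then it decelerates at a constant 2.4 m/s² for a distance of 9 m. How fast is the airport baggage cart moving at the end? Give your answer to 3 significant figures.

Phase 1 (decelerating): v₀ = 5.50 m/s, a = -0.5 m/s².
v² = v₀² + 2aΔx = 5.50² + 2·-0.5·25 = 5.25 → v = 2.29 m/s
t = (v − v₀)/a = (2.29 − 5.50)/-0.5 = 6.42 s

Phase 2 (accelerating): v₀ = 2.29 m/s, a = 1.2 m/s².
v = v₀ + at → t = (9 − 2.29) / 1.2 = 5.59 s
v² = v₀² + 2aΔx → Δx = (9² − 2.29²)/(2·1.2) = 31.6 m

Phase 3 (decelerating): v₀ = 9.00 m/s, a = -2.4 m/s².
v² = v₀² + 2aΔx = 9.00² + 2·-2.4·9 = 37.8 → v = 6.15 m/s
t = (v − v₀)/a = (6.15 − 9.00)/-2.4 = 1.19 s
Final speed = 6.15 m/s

6.15 m/s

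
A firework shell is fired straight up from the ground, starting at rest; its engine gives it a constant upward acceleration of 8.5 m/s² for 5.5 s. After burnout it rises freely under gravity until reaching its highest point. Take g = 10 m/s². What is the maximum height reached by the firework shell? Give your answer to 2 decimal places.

237.84 m

Phase 1 (powered ascent): v₀ = 0 m/s, a = 8.5 m/s².
v = v₀ + at = 0 + (8.5)(5.5) = 46.8 m/s
Δx = v₀t + ½at² = 0·5.5 + 0.5·8.5·5.5² = 129 m

Phase 2 (coasting upward): v₀ = 46.8 m/s, a = -10 m/s².
v = v₀ + at → t = (0 − 46.8) / -10 = 4.67 s
v² = v₀² + 2aΔx → Δx = (0² − 46.8²)/(2·-10) = 109 m
Maximum height = 129 + 109 = 238 m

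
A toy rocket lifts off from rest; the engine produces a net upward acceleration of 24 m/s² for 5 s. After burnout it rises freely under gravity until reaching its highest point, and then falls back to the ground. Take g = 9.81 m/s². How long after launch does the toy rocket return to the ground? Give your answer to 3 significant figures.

31.8 s

Phase 1 (powered ascent): v₀ = 0 m/s, a = 24 m/s².
v = v₀ + at = 0 + (24)(5) = 120 m/s
Δx = v₀t + ½at² = 0·5 + 0.5·24·5² = 300 m

Phase 2 (coasting upward): v₀ = 120 m/s, a = -9.81 m/s².
v = v₀ + at → t = (0 − 120) / -9.81 = 12.2 s
v² = v₀² + 2aΔx → Δx = (0² − 120²)/(2·-9.81) = 734 m

Phase 3 (free fall): v₀ = 0 m/s, a = -9.81 m/s².
Falls 1030 m from rest: t = √(2·1030/9.81) = 14.5 s; v = g·t = 142 m/s.
Total time = 5.00 + 12.2 + 14.5 = 31.8 s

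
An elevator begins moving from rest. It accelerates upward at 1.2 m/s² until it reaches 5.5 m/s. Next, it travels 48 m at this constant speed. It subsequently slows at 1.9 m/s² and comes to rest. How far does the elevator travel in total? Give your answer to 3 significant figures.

68.6 m

Phase 1 (accelerating): v₀ = 0 m/s, a = 1.2 m/s².
v = v₀ + at → t = (5.5 − 0) / 1.2 = 4.58 s
v² = v₀² + 2aΔx → Δx = (5.5² − 0²)/(2·1.2) = 12.6 m

Phase 2 (constant speed): v₀ = 5.50 m/s, a = 0 m/s².
Constant speed: t = d/v = 48/5.50 = 8.73 s

Phase 3 (decelerating): v₀ = 5.50 m/s, a = -1.9 m/s².
v = v₀ + at → t = (0 − 5.50) / -1.9 = 2.89 s
v² = v₀² + 2aΔx → Δx = (0² − 5.50²)/(2·-1.9) = 7.96 m
Total distance = 12.6 + 48.0 + 7.96 = 68.6 m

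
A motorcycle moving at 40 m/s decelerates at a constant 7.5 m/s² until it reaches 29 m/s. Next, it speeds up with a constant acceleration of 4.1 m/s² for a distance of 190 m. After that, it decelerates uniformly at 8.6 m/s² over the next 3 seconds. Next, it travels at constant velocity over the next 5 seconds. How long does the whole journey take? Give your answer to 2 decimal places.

14.34 s

Phase 1 (decelerating): v₀ = 40.0 m/s, a = -7.5 m/s².
v = v₀ + at → t = (29 − 40.0) / -7.5 = 1.47 s
v² = v₀² + 2aΔx → Δx = (29² − 40.0²)/(2·-7.5) = 50.6 m

Phase 2 (accelerating): v₀ = 29.0 m/s, a = 4.1 m/s².
v² = v₀² + 2aΔx = 29.0² + 2·4.1·190 = 2400 → v = 49.0 m/s
t = (v − v₀)/a = (49.0 − 29.0)/4.1 = 4.87 s

Phase 3 (decelerating): v₀ = 49.0 m/s, a = -8.6 m/s².
v = v₀ + at = 49.0 + (-8.6)(3) = 23.2 m/s
Δx = v₀t + ½at² = 49.0·3 + 0.5·-8.6·3² = 108 m

Phase 4 (constant speed): v₀ = 23.2 m/s, a = 0 m/s².
v = v₀ + at = 23.2 + (0)(5) = 23.2 m/s
Δx = v₀t + ½at² = 23.2·5 + 0.5·0·5² = 116 m
Total time = 1.47 + 4.87 + 3.00 + 5.00 = 14.3 s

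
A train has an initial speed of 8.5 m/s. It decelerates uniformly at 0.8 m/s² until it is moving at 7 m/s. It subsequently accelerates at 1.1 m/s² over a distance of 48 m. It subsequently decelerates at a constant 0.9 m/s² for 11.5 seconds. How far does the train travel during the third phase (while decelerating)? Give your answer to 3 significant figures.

83.5 m

Phase 1 (decelerating): v₀ = 8.50 m/s, a = -0.8 m/s².
v = v₀ + at → t = (7 − 8.50) / -0.8 = 1.88 s
v² = v₀² + 2aΔx → Δx = (7² − 8.50²)/(2·-0.8) = 14.5 m

Phase 2 (accelerating): v₀ = 7.00 m/s, a = 1.1 m/s².
v² = v₀² + 2aΔx = 7.00² + 2·1.1·48 = 155 → v = 12.4 m/s
t = (v − v₀)/a = (12.4 − 7.00)/1.1 = 4.94 s

Phase 3 (decelerating): v₀ = 12.4 m/s, a = -0.9 m/s².
v = v₀ + at = 12.4 + (-0.9)(11.5) = 2.08 m/s
Δx = v₀t + ½at² = 12.4·11.5 + 0.5·-0.9·11.5² = 83.5 m
Distance in phase 3 = 83.5 m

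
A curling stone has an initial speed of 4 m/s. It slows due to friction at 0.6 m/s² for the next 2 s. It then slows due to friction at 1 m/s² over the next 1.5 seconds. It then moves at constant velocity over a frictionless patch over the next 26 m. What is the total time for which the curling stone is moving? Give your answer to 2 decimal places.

23.50 s

Phase 1 (decelerating): v₀ = 4.00 m/s, a = -0.6 m/s².
v = v₀ + at = 4.00 + (-0.6)(2) = 2.80 m/s
Δx = v₀t + ½at² = 4.00·2 + 0.5·-0.6·2² = 6.80 m

Phase 2 (decelerating): v₀ = 2.80 m/s, a = -1 m/s².
v = v₀ + at = 2.80 + (-1)(1.5) = 1.30 m/s
Δx = v₀t + ½at² = 2.80·1.5 + 0.5·-1·1.5² = 3.07 m

Phase 3 (constant speed): v₀ = 1.30 m/s, a = 0 m/s².
Constant speed: t = d/v = 26/1.30 = 20.0 s
Total time = 2.00 + 1.50 + 20.0 = 23.5 s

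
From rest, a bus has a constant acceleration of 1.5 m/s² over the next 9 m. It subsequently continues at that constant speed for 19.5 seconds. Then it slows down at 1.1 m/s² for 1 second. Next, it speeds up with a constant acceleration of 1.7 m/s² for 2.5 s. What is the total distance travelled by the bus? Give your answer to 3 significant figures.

Phase 1 (accelerating): v₀ = 0 m/s, a = 1.5 m/s².
v² = v₀² + 2aΔx = 0² + 2·1.5·9 = 27.0 → v = 5.20 m/s
t = (v − v₀)/a = (5.20 − 0)/1.5 = 3.46 s

Phase 2 (constant speed): v₀ = 5.20 m/s, a = 0 m/s².
v = v₀ + at = 5.20 + (0)(19.5) = 5.20 m/s
Δx = v₀t + ½at² = 5.20·19.5 + 0.5·0·19.5² = 101 m

Phase 3 (decelerating): v₀ = 5.20 m/s, a = -1.1 m/s².
v = v₀ + at = 5.20 + (-1.1)(1) = 4.10 m/s
Δx = v₀t + ½at² = 5.20·1 + 0.5·-1.1·1² = 4.65 m

Phase 4 (accelerating): v₀ = 4.10 m/s, a = 1.7 m/s².
v = v₀ + at = 4.10 + (1.7)(2.5) = 8.35 m/s
Δx = v₀t + ½at² = 4.10·2.5 + 0.5·1.7·2.5² = 15.6 m
Total distance = 9.00 + 101 + 4.65 + 15.6 = 131 m

131 m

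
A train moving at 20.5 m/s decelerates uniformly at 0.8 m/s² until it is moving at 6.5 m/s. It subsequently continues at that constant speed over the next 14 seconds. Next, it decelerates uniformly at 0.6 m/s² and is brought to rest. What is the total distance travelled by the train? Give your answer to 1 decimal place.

Phase 1 (decelerating): v₀ = 20.5 m/s, a = -0.8 m/s².
v = v₀ + at → t = (6.5 − 20.5) / -0.8 = 17.5 s
v² = v₀² + 2aΔx → Δx = (6.5² − 20.5²)/(2·-0.8) = 236 m

Phase 2 (constant speed): v₀ = 6.50 m/s, a = 0 m/s².
v = v₀ + at = 6.50 + (0)(14) = 6.50 m/s
Δx = v₀t + ½at² = 6.50·14 + 0.5·0·14² = 91.0 m

Phase 3 (decelerating): v₀ = 6.50 m/s, a = -0.6 m/s².
v = v₀ + at → t = (0 − 6.50) / -0.6 = 10.8 s
v² = v₀² + 2aΔx → Δx = (0² − 6.50²)/(2·-0.6) = 35.2 m
Total distance = 236 + 91.0 + 35.2 = 362 m

362.5 m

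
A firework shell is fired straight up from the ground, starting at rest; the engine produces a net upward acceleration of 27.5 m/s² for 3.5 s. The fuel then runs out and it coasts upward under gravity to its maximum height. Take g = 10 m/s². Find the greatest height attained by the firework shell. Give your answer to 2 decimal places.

Phase 1 (powered ascent): v₀ = 0 m/s, a = 27.5 m/s².
v = v₀ + at = 0 + (27.5)(3.5) = 96.2 m/s
Δx = v₀t + ½at² = 0·3.5 + 0.5·27.5·3.5² = 168 m

Phase 2 (coasting upward): v₀ = 96.2 m/s, a = -10 m/s².
v = v₀ + at → t = (0 − 96.2) / -10 = 9.62 s
v² = v₀² + 2aΔx → Δx = (0² − 96.2²)/(2·-10) = 463 m
Maximum height = 168 + 463 = 632 m

631.64 m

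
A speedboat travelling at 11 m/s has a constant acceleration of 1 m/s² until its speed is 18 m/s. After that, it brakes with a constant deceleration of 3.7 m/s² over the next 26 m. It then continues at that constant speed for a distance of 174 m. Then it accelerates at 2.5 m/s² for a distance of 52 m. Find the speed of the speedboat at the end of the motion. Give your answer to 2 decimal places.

Phase 1 (accelerating): v₀ = 11.0 m/s, a = 1 m/s².
v = v₀ + at → t = (18 − 11.0) / 1 = 7.00 s
v² = v₀² + 2aΔx → Δx = (18² − 11.0²)/(2·1) = 102 m

Phase 2 (decelerating): v₀ = 18.0 m/s, a = -3.7 m/s².
v² = v₀² + 2aΔx = 18.0² + 2·-3.7·26 = 132 → v = 11.5 m/s
t = (v − v₀)/a = (11.5 − 18.0)/-3.7 = 1.76 s

Phase 3 (constant speed): v₀ = 11.5 m/s, a = 0 m/s².
Constant speed: t = d/v = 174/11.5 = 15.2 s

Phase 4 (accelerating): v₀ = 11.5 m/s, a = 2.5 m/s².
v² = v₀² + 2aΔx = 11.5² + 2·2.5·52 = 392 → v = 19.8 m/s
t = (v − v₀)/a = (19.8 − 11.5)/2.5 = 3.33 s
Final speed = 19.8 m/s

19.79 m/s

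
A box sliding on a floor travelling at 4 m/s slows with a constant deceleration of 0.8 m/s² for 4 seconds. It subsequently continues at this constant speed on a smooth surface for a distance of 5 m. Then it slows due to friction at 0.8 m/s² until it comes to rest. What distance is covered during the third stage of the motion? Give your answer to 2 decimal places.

0.40 m

Phase 1 (decelerating): v₀ = 4.00 m/s, a = -0.8 m/s².
v = v₀ + at = 4.00 + (-0.8)(4) = 0.800 m/s
Δx = v₀t + ½at² = 4.00·4 + 0.5·-0.8·4² = 9.60 m

Phase 2 (constant speed): v₀ = 0.800 m/s, a = 0 m/s².
Constant speed: t = d/v = 5/0.800 = 6.25 s

Phase 3 (decelerating): v₀ = 0.800 m/s, a = -0.8 m/s².
v = v₀ + at → t = (0 − 0.800) / -0.8 = 1.00 s
v² = v₀² + 2aΔx → Δx = (0² − 0.800²)/(2·-0.8) = 0.400 m
Distance in phase 3 = 0.400 m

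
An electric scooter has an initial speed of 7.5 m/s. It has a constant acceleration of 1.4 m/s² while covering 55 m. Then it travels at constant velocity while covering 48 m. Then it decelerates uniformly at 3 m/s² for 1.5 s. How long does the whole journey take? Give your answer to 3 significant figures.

Phase 1 (accelerating): v₀ = 7.50 m/s, a = 1.4 m/s².
v² = v₀² + 2aΔx = 7.50² + 2·1.4·55 = 210 → v = 14.5 m/s
t = (v − v₀)/a = (14.5 − 7.50)/1.4 = 5.00 s

Phase 2 (constant speed): v₀ = 14.5 m/s, a = 0 m/s².
Constant speed: t = d/v = 48/14.5 = 3.31 s

Phase 3 (decelerating): v₀ = 14.5 m/s, a = -3 m/s².
v = v₀ + at = 14.5 + (-3)(1.5) = 10.0 m/s
Δx = v₀t + ½at² = 14.5·1.5 + 0.5·-3·1.5² = 18.4 m
Total time = 5.00 + 3.31 + 1.50 = 9.81 s

9.81 s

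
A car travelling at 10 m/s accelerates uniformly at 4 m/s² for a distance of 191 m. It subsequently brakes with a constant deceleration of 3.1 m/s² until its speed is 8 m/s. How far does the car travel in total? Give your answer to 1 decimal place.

Phase 1 (accelerating): v₀ = 10.0 m/s, a = 4 m/s².
v² = v₀² + 2aΔx = 10.0² + 2·4·191 = 1630 → v = 40.3 m/s
t = (v − v₀)/a = (40.3 − 10.0)/4 = 7.59 s

Phase 2 (decelerating): v₀ = 40.3 m/s, a = -3.1 m/s².
v = v₀ + at → t = (8 − 40.3) / -3.1 = 10.4 s
v² = v₀² + 2aΔx → Δx = (8² − 40.3²)/(2·-3.1) = 252 m
Total distance = 191 + 252 = 443 m

443.3 m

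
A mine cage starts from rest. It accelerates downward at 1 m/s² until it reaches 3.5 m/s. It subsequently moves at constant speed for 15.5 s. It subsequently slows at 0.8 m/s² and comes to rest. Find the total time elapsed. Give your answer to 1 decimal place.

23.4 s

Phase 1 (accelerating): v₀ = 0 m/s, a = 1 m/s².
v = v₀ + at → t = (3.5 − 0) / 1 = 3.50 s
v² = v₀² + 2aΔx → Δx = (3.5² − 0²)/(2·1) = 6.12 m

Phase 2 (constant speed): v₀ = 3.50 m/s, a = 0 m/s².
v = v₀ + at = 3.50 + (0)(15.5) = 3.50 m/s
Δx = v₀t + ½at² = 3.50·15.5 + 0.5·0·15.5² = 54.2 m

Phase 3 (decelerating): v₀ = 3.50 m/s, a = -0.8 m/s².
v = v₀ + at → t = (0 − 3.50) / -0.8 = 4.38 s
v² = v₀² + 2aΔx → Δx = (0² − 3.50²)/(2·-0.8) = 7.66 m
Total time = 3.50 + 15.5 + 4.38 = 23.4 s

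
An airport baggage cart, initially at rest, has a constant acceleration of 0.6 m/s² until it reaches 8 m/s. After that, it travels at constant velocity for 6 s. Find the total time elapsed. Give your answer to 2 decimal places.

19.33 s

Phase 1 (accelerating): v₀ = 0 m/s, a = 0.6 m/s².
v = v₀ + at → t = (8 − 0) / 0.6 = 13.3 s
v² = v₀² + 2aΔx → Δx = (8² − 0²)/(2·0.6) = 53.3 m

Phase 2 (constant speed): v₀ = 8.00 m/s, a = 0 m/s².
v = v₀ + at = 8.00 + (0)(6) = 8.00 m/s
Δx = v₀t + ½at² = 8.00·6 + 0.5·0·6² = 48.0 m
Total time = 13.3 + 6.00 = 19.3 s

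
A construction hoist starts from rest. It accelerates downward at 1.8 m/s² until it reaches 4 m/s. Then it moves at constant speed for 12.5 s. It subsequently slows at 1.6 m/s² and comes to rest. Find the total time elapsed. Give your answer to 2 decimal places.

17.22 s

Phase 1 (accelerating): v₀ = 0 m/s, a = 1.8 m/s².
v = v₀ + at → t = (4 − 0) / 1.8 = 2.22 s
v² = v₀² + 2aΔx → Δx = (4² − 0²)/(2·1.8) = 4.44 m

Phase 2 (constant speed): v₀ = 4.00 m/s, a = 0 m/s².
v = v₀ + at = 4.00 + (0)(12.5) = 4.00 m/s
Δx = v₀t + ½at² = 4.00·12.5 + 0.5·0·12.5² = 50.0 m

Phase 3 (decelerating): v₀ = 4.00 m/s, a = -1.6 m/s².
v = v₀ + at → t = (0 − 4.00) / -1.6 = 2.50 s
v² = v₀² + 2aΔx → Δx = (0² − 4.00²)/(2·-1.6) = 5.00 m
Total time = 2.22 + 12.5 + 2.50 = 17.2 s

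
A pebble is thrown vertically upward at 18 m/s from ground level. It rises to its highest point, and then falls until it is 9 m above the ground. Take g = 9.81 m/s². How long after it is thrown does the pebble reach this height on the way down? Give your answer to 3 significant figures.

Phase 1 (rising): v₀ = 18.0 m/s, a = -9.81 m/s².
v = v₀ + at → t = (0 − 18.0) / -9.81 = 1.83 s
v² = v₀² + 2aΔx → Δx = (0² − 18.0²)/(2·-9.81) = 16.5 m

Phase 2 (falling): v₀ = 0 m/s, a = -9.81 m/s².
Falls 7.51 m from rest: t = √(2·7.51/9.81) = 1.24 s; v = g·t = 12.1 m/s.
Total time = 1.83 + 1.24 = 3.07 s

3.07 s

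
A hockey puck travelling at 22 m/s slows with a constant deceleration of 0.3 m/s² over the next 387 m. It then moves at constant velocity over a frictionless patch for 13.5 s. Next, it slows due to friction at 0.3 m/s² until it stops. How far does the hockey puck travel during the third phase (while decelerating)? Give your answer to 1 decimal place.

419.7 m

Phase 1 (decelerating): v₀ = 22.0 m/s, a = -0.3 m/s².
v² = v₀² + 2aΔx = 22.0² + 2·-0.3·387 = 252 → v = 15.9 m/s
t = (v − v₀)/a = (15.9 − 22.0)/-0.3 = 20.4 s

Phase 2 (constant speed): v₀ = 15.9 m/s, a = 0 m/s².
v = v₀ + at = 15.9 + (0)(13.5) = 15.9 m/s
Δx = v₀t + ½at² = 15.9·13.5 + 0.5·0·13.5² = 214 m

Phase 3 (decelerating): v₀ = 15.9 m/s, a = -0.3 m/s².
v = v₀ + at → t = (0 − 15.9) / -0.3 = 52.9 s
v² = v₀² + 2aΔx → Δx = (0² − 15.9²)/(2·-0.3) = 420 m
Distance in phase 3 = 420 m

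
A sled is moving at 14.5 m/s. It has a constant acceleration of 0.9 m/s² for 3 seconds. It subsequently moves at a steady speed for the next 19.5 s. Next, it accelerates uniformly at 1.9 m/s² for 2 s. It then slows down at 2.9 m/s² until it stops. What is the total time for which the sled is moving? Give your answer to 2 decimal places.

Phase 1 (accelerating): v₀ = 14.5 m/s, a = 0.9 m/s².
v = v₀ + at = 14.5 + (0.9)(3) = 17.2 m/s
Δx = v₀t + ½at² = 14.5·3 + 0.5·0.9·3² = 47.5 m

Phase 2 (constant speed): v₀ = 17.2 m/s, a = 0 m/s².
v = v₀ + at = 17.2 + (0)(19.5) = 17.2 m/s
Δx = v₀t + ½at² = 17.2·19.5 + 0.5·0·19.5² = 335 m

Phase 3 (accelerating): v₀ = 17.2 m/s, a = 1.9 m/s².
v = v₀ + at = 17.2 + (1.9)(2) = 21.0 m/s
Δx = v₀t + ½at² = 17.2·2 + 0.5·1.9·2² = 38.2 m

Phase 4 (decelerating): v₀ = 21.0 m/s, a = -2.9 m/s².
v = v₀ + at → t = (0 − 21.0) / -2.9 = 7.24 s
v² = v₀² + 2aΔx → Δx = (0² − 21.0²)/(2·-2.9) = 76.0 m
Total time = 3.00 + 19.5 + 2.00 + 7.24 = 31.7 s

31.74 s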